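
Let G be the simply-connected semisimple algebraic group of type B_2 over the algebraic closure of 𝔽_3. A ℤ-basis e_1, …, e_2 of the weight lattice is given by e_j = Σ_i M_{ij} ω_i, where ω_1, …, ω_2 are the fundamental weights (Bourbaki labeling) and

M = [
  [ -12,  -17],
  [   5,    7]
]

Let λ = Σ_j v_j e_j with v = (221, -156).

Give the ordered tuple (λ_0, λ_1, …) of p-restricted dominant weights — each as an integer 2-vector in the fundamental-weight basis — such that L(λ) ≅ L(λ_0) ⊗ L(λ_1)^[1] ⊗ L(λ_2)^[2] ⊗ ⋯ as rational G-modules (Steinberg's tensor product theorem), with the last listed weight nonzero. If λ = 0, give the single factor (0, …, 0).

ω-coordinates c = M·v, v = (221, -156):
  c_1 = -12*221 + -17*-156 = 0
  c_2 = 5*221 + 7*-156 = 13
Expand coordinatewise in base 3:
  c_1 = 0
  c_2 = 13 = 1·3^0 + 1·3^1 + 1·3^2
λ_0 = (0, 1)
λ_1 = (0, 1)
λ_2 = (0, 1)

((0, 1), (0, 1), (0, 1))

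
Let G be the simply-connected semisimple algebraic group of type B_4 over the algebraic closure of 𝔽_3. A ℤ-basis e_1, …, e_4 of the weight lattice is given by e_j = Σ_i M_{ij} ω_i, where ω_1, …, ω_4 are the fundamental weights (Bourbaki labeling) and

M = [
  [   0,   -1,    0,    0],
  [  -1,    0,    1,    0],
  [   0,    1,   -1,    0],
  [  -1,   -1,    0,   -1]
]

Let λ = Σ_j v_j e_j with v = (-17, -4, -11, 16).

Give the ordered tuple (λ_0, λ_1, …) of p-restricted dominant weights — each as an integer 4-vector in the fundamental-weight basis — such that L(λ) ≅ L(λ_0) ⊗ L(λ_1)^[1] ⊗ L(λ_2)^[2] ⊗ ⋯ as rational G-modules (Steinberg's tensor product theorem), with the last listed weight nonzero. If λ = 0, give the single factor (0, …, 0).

((1, 0, 1, 2), (1, 2, 2, 1))

In the fundamental-weight basis, λ has coordinates c = M·v (v = (-17, -4, -11, 16)):
  c_1 = (0)·(-17) + (-1)·(-4) + (0)·(-11) + (0)·(16) = 4
  c_2 = (-1)·(-17) + (0)·(-4) + (1)·(-11) + (0)·(16) = 6
  c_3 = (0)·(-17) + (1)·(-4) + (-1)·(-11) + (0)·(16) = 7
  c_4 = (-1)·(-17) + (-1)·(-4) + (0)·(-11) + (-1)·(16) = 5
Expand coordinatewise in base 3:
  c_1 = 4 = 1·3^0 + 1·3^1
  c_2 = 6 = 0·3^0 + 2·3^1
  c_3 = 7 = 1·3^0 + 2·3^1
  c_4 = 5 = 2·3^0 + 1·3^1
p-restricted factor λ_0 = (1, 0, 1, 2)
p-restricted factor λ_1 = (1, 2, 2, 1)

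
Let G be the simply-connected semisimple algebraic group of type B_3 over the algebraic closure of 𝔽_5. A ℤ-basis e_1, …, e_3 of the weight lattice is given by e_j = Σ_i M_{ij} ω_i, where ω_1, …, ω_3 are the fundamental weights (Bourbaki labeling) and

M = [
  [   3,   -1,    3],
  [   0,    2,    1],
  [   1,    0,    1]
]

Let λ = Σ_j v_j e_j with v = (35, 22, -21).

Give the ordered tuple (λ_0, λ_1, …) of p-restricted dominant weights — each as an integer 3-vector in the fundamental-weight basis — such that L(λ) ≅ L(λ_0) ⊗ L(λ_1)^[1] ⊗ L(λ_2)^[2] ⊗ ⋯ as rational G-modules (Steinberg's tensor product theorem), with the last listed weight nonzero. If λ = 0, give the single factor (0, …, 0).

((0, 3, 4), (4, 4, 2))

In the fundamental-weight basis, λ has coordinates c = M·v (v = (35, 22, -21)):
  c_1 = 3*35 + -1*22 + 3*-21 = 20
  c_2 = 0*35 + 2*22 + 1*-21 = 23
  c_3 = 1*35 + 0*22 + 1*-21 = 14
Base-5 expansion of each c_i:
  c_1 = 20 = 0·5^0 + 4·5^1
  c_2 = 23 = 3·5^0 + 4·5^1
  c_3 = 14 = 4·5^0 + 2·5^1
Factor λ_0 = (0, 3, 4)
Factor λ_1 = (4, 4, 2)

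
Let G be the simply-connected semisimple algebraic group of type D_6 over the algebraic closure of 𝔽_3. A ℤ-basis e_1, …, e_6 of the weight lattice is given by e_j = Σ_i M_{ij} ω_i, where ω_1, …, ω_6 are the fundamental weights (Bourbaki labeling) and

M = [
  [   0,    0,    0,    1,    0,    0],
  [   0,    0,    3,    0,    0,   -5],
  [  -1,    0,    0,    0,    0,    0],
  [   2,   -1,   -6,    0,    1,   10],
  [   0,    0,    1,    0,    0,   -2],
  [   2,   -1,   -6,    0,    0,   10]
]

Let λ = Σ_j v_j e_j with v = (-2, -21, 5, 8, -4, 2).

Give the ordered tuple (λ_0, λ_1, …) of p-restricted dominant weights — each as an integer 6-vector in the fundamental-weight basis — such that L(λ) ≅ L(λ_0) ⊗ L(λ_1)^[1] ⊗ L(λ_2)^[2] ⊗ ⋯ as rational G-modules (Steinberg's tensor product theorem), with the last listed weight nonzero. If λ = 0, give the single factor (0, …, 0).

Compute c_i = Σ_j M_{ij} v_j with v = (-2, -21, 5, 8, -4, 2):
  c_1 = (0)·(-2) + (0)·(-21) + (0)·(5) + (1)·(8) + (0)·(-4) + (0)·(2) = 8
  c_2 = (0)·(-2) + (0)·(-21) + (3)·(5) + (0)·(8) + (0)·(-4) + (-5)·(2) = 5
  c_3 = (-1)·(-2) + (0)·(-21) + (0)·(5) + (0)·(8) + (0)·(-4) + (0)·(2) = 2
  c_4 = (2)·(-2) + (-1)·(-21) + (-6)·(5) + (0)·(8) + (1)·(-4) + (10)·(2) = 3
  c_5 = (0)·(-2) + (0)·(-21) + (1)·(5) + (0)·(8) + (0)·(-4) + (-2)·(2) = 1
  c_6 = (2)·(-2) + (-1)·(-21) + (-6)·(5) + (0)·(8) + (0)·(-4) + (10)·(2) = 7
Writing each c_i in base p = 3:
  c_1 = 8 = 2·3^0 + 2·3^1
  c_2 = 5 = 2·3^0 + 1·3^1
  c_3 = 2 = 2·3^0
  c_4 = 3 = 0·3^0 + 1·3^1
  c_5 = 1 = 1·3^0
  c_6 = 7 = 1·3^0 + 2·3^1
Factor λ_0 = (2, 2, 2, 0, 1, 1)
Factor λ_1 = (2, 1, 0, 1, 0, 2)

((2, 2, 2, 0, 1, 1), (2, 1, 0, 1, 0, 2))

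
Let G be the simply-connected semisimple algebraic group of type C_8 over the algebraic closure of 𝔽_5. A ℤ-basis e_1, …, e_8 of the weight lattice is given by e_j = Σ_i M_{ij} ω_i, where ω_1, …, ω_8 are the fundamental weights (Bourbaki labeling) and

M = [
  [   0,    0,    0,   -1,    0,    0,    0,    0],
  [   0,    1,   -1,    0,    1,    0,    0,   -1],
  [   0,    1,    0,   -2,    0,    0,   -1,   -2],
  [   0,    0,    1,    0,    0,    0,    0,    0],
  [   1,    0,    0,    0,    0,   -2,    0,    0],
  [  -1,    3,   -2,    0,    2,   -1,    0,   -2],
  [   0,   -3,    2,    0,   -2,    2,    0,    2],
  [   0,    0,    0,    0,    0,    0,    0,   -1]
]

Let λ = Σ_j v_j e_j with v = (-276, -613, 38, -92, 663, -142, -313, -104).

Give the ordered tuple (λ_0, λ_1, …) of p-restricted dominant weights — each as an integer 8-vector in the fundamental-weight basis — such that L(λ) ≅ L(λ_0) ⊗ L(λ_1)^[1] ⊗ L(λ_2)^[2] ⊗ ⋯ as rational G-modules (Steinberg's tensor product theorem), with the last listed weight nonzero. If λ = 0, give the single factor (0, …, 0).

((2, 1, 2, 3, 3, 2, 2, 4), (3, 3, 3, 2, 1, 2, 4, 0), (3, 4, 3, 1, 0, 1, 3, 4))

In the fundamental-weight basis, λ has coordinates c = M·v (v = (-276, -613, 38, -92, 663, -142, -313, -104)):
  c_1 = 0*-276 + 0*-613 + 0*38 + -1*-92 + 0*663 + 0*-142 + 0*-313 + 0*-104 = 92
  c_2 = 0*-276 + 1*-613 + -1*38 + 0*-92 + 1*663 + 0*-142 + 0*-313 + -1*-104 = 116
  c_3 = 0*-276 + 1*-613 + 0*38 + -2*-92 + 0*663 + 0*-142 + -1*-313 + -2*-104 = 92
  c_4 = 0*-276 + 0*-613 + 1*38 + 0*-92 + 0*663 + 0*-142 + 0*-313 + 0*-104 = 38
  c_5 = 1*-276 + 0*-613 + 0*38 + 0*-92 + 0*663 + -2*-142 + 0*-313 + 0*-104 = 8
  c_6 = -1*-276 + 3*-613 + -2*38 + 0*-92 + 2*663 + -1*-142 + 0*-313 + -2*-104 = 37
  c_7 = 0*-276 + -3*-613 + 2*38 + 0*-92 + -2*663 + 2*-142 + 0*-313 + 2*-104 = 97
  c_8 = 0*-276 + 0*-613 + 0*38 + 0*-92 + 0*663 + 0*-142 + 0*-313 + -1*-104 = 104
Expand coordinatewise in base 5:
  c_1 = 92 = 2·5^0 + 3·5^1 + 3·5^2
  c_2 = 116 = 1·5^0 + 3·5^1 + 4·5^2
  c_3 = 92 = 2·5^0 + 3·5^1 + 3·5^2
  c_4 = 38 = 3·5^0 + 2·5^1 + 1·5^2
  c_5 = 8 = 3·5^0 + 1·5^1
  c_6 = 37 = 2·5^0 + 2·5^1 + 1·5^2
  c_7 = 97 = 2·5^0 + 4·5^1 + 3·5^2
  c_8 = 104 = 4·5^0 + 0·5^1 + 4·5^2
p-restricted factor λ_0 = (2, 1, 2, 3, 3, 2, 2, 4)
p-restricted factor λ_1 = (3, 3, 3, 2, 1, 2, 4, 0)
p-restricted factor λ_2 = (3, 4, 3, 1, 0, 1, 3, 4)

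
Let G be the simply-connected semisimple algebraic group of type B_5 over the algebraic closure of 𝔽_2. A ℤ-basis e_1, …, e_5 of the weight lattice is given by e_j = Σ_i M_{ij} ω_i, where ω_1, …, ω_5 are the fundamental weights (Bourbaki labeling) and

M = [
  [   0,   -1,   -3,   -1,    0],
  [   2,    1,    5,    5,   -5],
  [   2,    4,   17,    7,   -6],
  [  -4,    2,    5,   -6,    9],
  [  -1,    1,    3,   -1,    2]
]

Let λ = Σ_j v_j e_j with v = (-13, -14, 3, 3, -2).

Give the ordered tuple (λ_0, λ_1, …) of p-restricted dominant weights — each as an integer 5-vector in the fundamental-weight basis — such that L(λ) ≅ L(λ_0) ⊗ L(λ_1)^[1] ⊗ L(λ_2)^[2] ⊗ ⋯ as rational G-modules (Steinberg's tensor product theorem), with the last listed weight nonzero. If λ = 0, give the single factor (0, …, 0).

((0, 0, 0, 1, 1), (1, 0, 1, 1, 0))

Change of basis e → ω: c = M·v where v = (-13, -14, 3, 3, -2):
  c_1 = (0)·(-13) + (-1)·(-14) + (-3)·(3) + (-1)·(3) + (0)·(-2) = 2
  c_2 = (2)·(-13) + (1)·(-14) + (5)·(3) + (5)·(3) + (-5)·(-2) = 0
  c_3 = (2)·(-13) + (4)·(-14) + (17)·(3) + (7)·(3) + (-6)·(-2) = 2
  c_4 = (-4)·(-13) + (2)·(-14) + (5)·(3) + (-6)·(3) + (9)·(-2) = 3
  c_5 = (-1)·(-13) + (1)·(-14) + (3)·(3) + (-1)·(3) + (2)·(-2) = 1
Base-2 expansion of each c_i:
  c_1 = 2 = 0·2^0 + 1·2^1
  c_2 = 0
  c_3 = 2 = 0·2^0 + 1·2^1
  c_4 = 3 = 1·2^0 + 1·2^1
  c_5 = 1 = 1·2^0
Factor λ_0 = (0, 0, 0, 1, 1)
Factor λ_1 = (1, 0, 1, 1, 0)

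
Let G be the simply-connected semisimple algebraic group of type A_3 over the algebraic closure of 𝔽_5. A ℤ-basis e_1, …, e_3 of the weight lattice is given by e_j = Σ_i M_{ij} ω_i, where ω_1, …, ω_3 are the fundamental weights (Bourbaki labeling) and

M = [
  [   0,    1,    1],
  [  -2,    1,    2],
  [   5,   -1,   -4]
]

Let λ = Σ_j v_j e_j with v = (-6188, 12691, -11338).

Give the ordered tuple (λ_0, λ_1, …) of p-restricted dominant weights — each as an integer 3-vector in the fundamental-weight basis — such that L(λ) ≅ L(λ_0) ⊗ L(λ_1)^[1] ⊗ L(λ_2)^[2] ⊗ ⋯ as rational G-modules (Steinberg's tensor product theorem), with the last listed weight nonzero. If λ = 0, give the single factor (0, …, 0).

((3, 1, 1), (0, 3, 4), (4, 0, 3), (0, 4, 3), (2, 3, 2))

Change of basis e → ω: c = M·v where v = (-6188, 12691, -11338):
  c_1 = (0)·(-6188) + (1)·(12691) + (1)·(-11338) = 1353
  c_2 = (-2)·(-6188) + (1)·(12691) + (2)·(-11338) = 2391
  c_3 = (5)·(-6188) + (-1)·(12691) + (-4)·(-11338) = 1721
Base-5 expansion of each c_i:
  c_1 = 1353 = 3·5^0 + 0·5^1 + 4·5^2 + 0·5^3 + 2·5^4
  c_2 = 2391 = 1·5^0 + 3·5^1 + 0·5^2 + 4·5^3 + 3·5^4
  c_3 = 1721 = 1·5^0 + 4·5^1 + 3·5^2 + 3·5^3 + 2·5^4
p-restricted factor λ_0 = (3, 1, 1)
p-restricted factor λ_1 = (0, 3, 4)
p-restricted factor λ_2 = (4, 0, 3)
p-restricted factor λ_3 = (0, 4, 3)
p-restricted factor λ_4 = (2, 3, 2)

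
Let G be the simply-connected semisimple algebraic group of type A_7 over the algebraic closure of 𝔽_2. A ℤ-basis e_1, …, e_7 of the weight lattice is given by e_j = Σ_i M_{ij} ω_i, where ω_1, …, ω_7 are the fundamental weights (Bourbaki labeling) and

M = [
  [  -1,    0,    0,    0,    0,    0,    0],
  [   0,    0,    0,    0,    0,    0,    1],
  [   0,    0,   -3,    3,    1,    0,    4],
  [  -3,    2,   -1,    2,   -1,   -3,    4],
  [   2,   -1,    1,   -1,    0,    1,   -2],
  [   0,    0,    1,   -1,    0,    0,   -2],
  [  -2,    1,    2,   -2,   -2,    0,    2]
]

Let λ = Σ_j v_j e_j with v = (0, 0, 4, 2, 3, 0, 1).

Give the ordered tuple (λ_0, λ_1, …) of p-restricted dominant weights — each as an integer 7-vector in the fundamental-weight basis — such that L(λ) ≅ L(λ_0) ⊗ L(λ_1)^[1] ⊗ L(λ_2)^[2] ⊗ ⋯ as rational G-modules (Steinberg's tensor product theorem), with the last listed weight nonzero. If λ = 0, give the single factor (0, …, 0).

((0, 1, 1, 1, 0, 0, 0),)

ω-coordinates c = M·v, v = (0, 0, 4, 2, 3, 0, 1):
  c_1 = -1*0 + 0*0 + 0*4 + 0*2 + 0*3 + 0*0 + 0*1 = 0
  c_2 = 0*0 + 0*0 + 0*4 + 0*2 + 0*3 + 0*0 + 1*1 = 1
  c_3 = 0*0 + 0*0 + -3*4 + 3*2 + 1*3 + 0*0 + 4*1 = 1
  c_4 = -3*0 + 2*0 + -1*4 + 2*2 + -1*3 + -3*0 + 4*1 = 1
  c_5 = 2*0 + -1*0 + 1*4 + -1*2 + 0*3 + 1*0 + -2*1 = 0
  c_6 = 0*0 + 0*0 + 1*4 + -1*2 + 0*3 + 0*0 + -2*1 = 0
  c_7 = -2*0 + 1*0 + 2*4 + -2*2 + -2*3 + 0*0 + 2*1 = 0
Writing each c_i in base p = 2:
  c_1 = 0
  c_2 = 1 = 1·2^0
  c_3 = 1 = 1·2^0
  c_4 = 1 = 1·2^0
  c_5 = 0
  c_6 = 0
  c_7 = 0
p-restricted factor λ_0 = (0, 1, 1, 1, 0, 0, 0)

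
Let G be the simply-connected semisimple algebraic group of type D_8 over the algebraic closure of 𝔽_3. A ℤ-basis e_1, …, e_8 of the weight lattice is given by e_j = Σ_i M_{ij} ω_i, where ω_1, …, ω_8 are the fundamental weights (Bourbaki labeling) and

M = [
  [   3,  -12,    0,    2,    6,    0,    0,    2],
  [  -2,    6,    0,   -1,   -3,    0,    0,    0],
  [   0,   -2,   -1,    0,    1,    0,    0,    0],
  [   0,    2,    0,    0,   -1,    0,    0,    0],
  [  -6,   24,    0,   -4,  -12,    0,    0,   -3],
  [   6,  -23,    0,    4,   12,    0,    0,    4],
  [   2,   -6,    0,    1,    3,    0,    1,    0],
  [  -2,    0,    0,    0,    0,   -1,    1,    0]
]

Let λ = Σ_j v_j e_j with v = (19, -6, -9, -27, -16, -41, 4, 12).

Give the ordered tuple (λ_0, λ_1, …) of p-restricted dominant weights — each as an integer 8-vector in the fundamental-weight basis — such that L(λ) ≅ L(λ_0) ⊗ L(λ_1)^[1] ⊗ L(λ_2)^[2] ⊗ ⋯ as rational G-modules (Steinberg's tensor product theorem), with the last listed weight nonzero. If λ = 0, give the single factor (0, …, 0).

Change of basis e → ω: c = M·v where v = (19, -6, -9, -27, -16, -41, 4, 12):
  c_1 = 3·19 + (-12)·(-6) + (0)·(-9) + (2)·(-27) + (6)·(-16) + (0)·(-41) + 0·4 + 2·12 = 3
  c_2 = (-2)·(19) + (6)·(-6) + (0)·(-9) + (-1)·(-27) + (-3)·(-16) + (0)·(-41) + 0·4 + 0·12 = 1
  c_3 = 0·19 + (-2)·(-6) + (-1)·(-9) + (0)·(-27) + (1)·(-16) + (0)·(-41) + 0·4 + 0·12 = 5
  c_4 = 0·19 + (2)·(-6) + (0)·(-9) + (0)·(-27) + (-1)·(-16) + (0)·(-41) + 0·4 + 0·12 = 4
  c_5 = (-6)·(19) + (24)·(-6) + (0)·(-9) + (-4)·(-27) + (-12)·(-16) + (0)·(-41) + 0·4 + (-3)·(12) = 6
  c_6 = 6·19 + (-23)·(-6) + (0)·(-9) + (4)·(-27) + (12)·(-16) + (0)·(-41) + 0·4 + 4·12 = 0
  c_7 = 2·19 + (-6)·(-6) + (0)·(-9) + (1)·(-27) + (3)·(-16) + (0)·(-41) + 1·4 + 0·12 = 3
  c_8 = (-2)·(19) + (0)·(-6) + (0)·(-9) + (0)·(-27) + (0)·(-16) + (-1)·(-41) + 1·4 + 0·12 = 7
Expand coordinatewise in base 3:
  c_1 = 3 = 0·3^0 + 1·3^1
  c_2 = 1 = 1·3^0
  c_3 = 5 = 2·3^0 + 1·3^1
  c_4 = 4 = 1·3^0 + 1·3^1
  c_5 = 6 = 0·3^0 + 2·3^1
  c_6 = 0
  c_7 = 3 = 0·3^0 + 1·3^1
  c_8 = 7 = 1·3^0 + 2·3^1
p-restricted factor λ_0 = (0, 1, 2, 1, 0, 0, 0, 1)
p-restricted factor λ_1 = (1, 0, 1, 1, 2, 0, 1, 2)

((0, 1, 2, 1, 0, 0, 0, 1), (1, 0, 1, 1, 2, 0, 1, 2))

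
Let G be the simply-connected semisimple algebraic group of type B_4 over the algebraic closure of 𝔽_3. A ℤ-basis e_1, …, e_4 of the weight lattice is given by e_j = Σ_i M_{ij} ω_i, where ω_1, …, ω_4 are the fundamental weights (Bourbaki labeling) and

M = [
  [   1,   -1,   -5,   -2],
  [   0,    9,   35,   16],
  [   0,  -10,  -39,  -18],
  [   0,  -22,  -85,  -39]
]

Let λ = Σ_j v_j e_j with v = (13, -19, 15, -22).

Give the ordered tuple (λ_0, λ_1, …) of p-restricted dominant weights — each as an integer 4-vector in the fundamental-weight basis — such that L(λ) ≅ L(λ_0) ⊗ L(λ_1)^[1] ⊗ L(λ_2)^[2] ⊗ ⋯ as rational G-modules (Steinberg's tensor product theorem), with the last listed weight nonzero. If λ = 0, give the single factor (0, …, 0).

((1, 2, 1, 1),)

Change of basis e → ω: c = M·v where v = (13, -19, 15, -22):
  c_1 = 1*13 + -1*-19 + -5*15 + -2*-22 = 1
  c_2 = 0*13 + 9*-19 + 35*15 + 16*-22 = 2
  c_3 = 0*13 + -10*-19 + -39*15 + -18*-22 = 1
  c_4 = 0*13 + -22*-19 + -85*15 + -39*-22 = 1
p = 3; digits c_i = Σ_j d_{ij}·3^j, 0 ≤ d_{ij} < 3:
  c_1 = 1 = 1·3^0
  c_2 = 2 = 2·3^0
  c_3 = 1 = 1·3^0
  c_4 = 1 = 1·3^0
p-restricted factor λ_0 = (1, 2, 1, 1)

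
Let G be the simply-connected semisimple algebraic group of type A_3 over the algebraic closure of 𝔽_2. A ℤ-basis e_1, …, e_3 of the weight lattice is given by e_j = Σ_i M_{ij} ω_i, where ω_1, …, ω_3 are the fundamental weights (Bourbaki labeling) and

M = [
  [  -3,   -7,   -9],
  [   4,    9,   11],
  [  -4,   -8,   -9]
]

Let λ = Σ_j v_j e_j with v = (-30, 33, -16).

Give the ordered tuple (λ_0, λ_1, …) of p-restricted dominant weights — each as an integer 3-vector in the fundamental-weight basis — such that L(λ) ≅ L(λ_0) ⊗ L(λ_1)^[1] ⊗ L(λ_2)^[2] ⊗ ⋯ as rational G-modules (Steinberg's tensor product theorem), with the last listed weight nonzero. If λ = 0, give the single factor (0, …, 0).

Change of basis e → ω: c = M·v where v = (-30, 33, -16):
  c_1 = (-3)·(-30) + (-7)·(33) + (-9)·(-16) = 3
  c_2 = (4)·(-30) + (9)·(33) + (11)·(-16) = 1
  c_3 = (-4)·(-30) + (-8)·(33) + (-9)·(-16) = 0
Expand coordinatewise in base 2:
  c_1 = 3 = 1·2^0 + 1·2^1
  c_2 = 1 = 1·2^0
  c_3 = 0
λ_0 = (1, 1, 0)
λ_1 = (1, 0, 0)

((1, 1, 0), (1, 0, 0))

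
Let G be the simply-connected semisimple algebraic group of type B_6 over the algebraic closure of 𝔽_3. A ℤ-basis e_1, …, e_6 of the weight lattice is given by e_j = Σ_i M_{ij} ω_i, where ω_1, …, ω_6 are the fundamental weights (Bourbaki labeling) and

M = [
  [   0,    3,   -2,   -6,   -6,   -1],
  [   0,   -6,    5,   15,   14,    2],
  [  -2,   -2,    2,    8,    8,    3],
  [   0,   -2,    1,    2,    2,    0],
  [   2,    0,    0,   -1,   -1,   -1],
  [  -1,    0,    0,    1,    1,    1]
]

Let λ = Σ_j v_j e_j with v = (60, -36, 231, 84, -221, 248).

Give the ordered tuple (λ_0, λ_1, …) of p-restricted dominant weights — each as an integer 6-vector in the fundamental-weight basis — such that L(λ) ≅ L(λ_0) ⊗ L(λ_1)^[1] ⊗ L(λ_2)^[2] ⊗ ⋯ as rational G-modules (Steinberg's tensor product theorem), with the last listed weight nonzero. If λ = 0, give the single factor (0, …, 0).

In the fundamental-weight basis, λ has coordinates c = M·v (v = (60, -36, 231, 84, -221, 248)):
  c_1 = (0)·(60) + (3)·(-36) + (-2)·(231) + (-6)·(84) + (-6)·(-221) + (-1)·(248) = 4
  c_2 = (0)·(60) + (-6)·(-36) + (5)·(231) + (15)·(84) + (14)·(-221) + (2)·(248) = 33
  c_3 = (-2)·(60) + (-2)·(-36) + (2)·(231) + (8)·(84) + (8)·(-221) + (3)·(248) = 62
  c_4 = (0)·(60) + (-2)·(-36) + (1)·(231) + (2)·(84) + (2)·(-221) + (0)·(248) = 29
  c_5 = (2)·(60) + (0)·(-36) + (0)·(231) + (-1)·(84) + (-1)·(-221) + (-1)·(248) = 9
  c_6 = (-1)·(60) + (0)·(-36) + (0)·(231) + (1)·(84) + (1)·(-221) + (1)·(248) = 51
Writing each c_i in base p = 3:
  c_1 = 4 = 1·3^0 + 1·3^1
  c_2 = 33 = 0·3^0 + 2·3^1 + 0·3^2 + 1·3^3
  c_3 = 62 = 2·3^0 + 2·3^1 + 0·3^2 + 2·3^3
  c_4 = 29 = 2·3^0 + 0·3^1 + 0·3^2 + 1·3^3
  c_5 = 9 = 0·3^0 + 0·3^1 + 1·3^2
  c_6 = 51 = 0·3^0 + 2·3^1 + 2·3^2 + 1·3^3
Factor λ_0 = (1, 0, 2, 2, 0, 0)
Factor λ_1 = (1, 2, 2, 0, 0, 2)
Factor λ_2 = (0, 0, 0, 0, 1, 2)
Factor λ_3 = (0, 1, 2, 1, 0, 1)

((1, 0, 2, 2, 0, 0), (1, 2, 2, 0, 0, 2), (0, 0, 0, 0, 1, 2), (0, 1, 2, 1, 0, 1))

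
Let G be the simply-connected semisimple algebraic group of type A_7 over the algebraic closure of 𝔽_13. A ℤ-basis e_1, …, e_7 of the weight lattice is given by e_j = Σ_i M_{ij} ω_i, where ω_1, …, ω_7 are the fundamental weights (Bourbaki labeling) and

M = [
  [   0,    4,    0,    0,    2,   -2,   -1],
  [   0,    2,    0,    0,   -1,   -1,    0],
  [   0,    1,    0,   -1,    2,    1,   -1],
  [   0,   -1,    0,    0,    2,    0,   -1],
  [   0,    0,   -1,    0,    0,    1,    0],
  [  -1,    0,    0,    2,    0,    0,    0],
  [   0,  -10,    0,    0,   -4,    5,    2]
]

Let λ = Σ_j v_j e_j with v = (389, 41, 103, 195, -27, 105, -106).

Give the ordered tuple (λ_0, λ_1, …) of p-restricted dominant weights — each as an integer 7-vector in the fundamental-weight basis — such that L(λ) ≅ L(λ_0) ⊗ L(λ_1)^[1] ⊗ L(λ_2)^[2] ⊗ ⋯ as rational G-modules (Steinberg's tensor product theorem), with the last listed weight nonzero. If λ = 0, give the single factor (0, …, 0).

Converting to the ω-basis (c_i = row i of M dotted with v = (389, 41, 103, 195, -27, 105, -106)):
  c_1 = 0*389 + 4*41 + 0*103 + 0*195 + 2*-27 + -2*105 + -1*-106 = 6
  c_2 = 0*389 + 2*41 + 0*103 + 0*195 + -1*-27 + -1*105 + 0*-106 = 4
  c_3 = 0*389 + 1*41 + 0*103 + -1*195 + 2*-27 + 1*105 + -1*-106 = 3
  c_4 = 0*389 + -1*41 + 0*103 + 0*195 + 2*-27 + 0*105 + -1*-106 = 11
  c_5 = 0*389 + 0*41 + -1*103 + 0*195 + 0*-27 + 1*105 + 0*-106 = 2
  c_6 = -1*389 + 0*41 + 0*103 + 2*195 + 0*-27 + 0*105 + 0*-106 = 1
  c_7 = 0*389 + -10*41 + 0*103 + 0*195 + -4*-27 + 5*105 + 2*-106 = 11
Writing each c_i in base p = 13:
  c_1 = 6 = 6·13^0
  c_2 = 4 = 4·13^0
  c_3 = 3 = 3·13^0
  c_4 = 11 = 11·13^0
  c_5 = 2 = 2·13^0
  c_6 = 1 = 1·13^0
  c_7 = 11 = 11·13^0
p-restricted factor λ_0 = (6, 4, 3, 11, 2, 1, 11)

((6, 4, 3, 11, 2, 1, 11),)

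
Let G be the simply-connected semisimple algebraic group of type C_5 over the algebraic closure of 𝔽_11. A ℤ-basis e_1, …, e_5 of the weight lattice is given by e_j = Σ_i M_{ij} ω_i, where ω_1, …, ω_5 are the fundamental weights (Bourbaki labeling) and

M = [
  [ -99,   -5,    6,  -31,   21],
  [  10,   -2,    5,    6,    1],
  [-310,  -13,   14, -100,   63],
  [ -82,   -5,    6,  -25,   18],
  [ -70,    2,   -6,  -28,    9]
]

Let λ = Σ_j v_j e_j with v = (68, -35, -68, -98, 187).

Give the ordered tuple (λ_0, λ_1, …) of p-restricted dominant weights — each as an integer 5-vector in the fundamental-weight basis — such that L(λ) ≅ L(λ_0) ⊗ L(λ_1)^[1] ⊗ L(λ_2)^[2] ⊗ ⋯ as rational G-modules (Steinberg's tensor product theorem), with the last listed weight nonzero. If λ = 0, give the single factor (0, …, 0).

ω-coordinates c = M·v, v = (68, -35, -68, -98, 187):
  c_1 = (-99)·(68) + (-5)·(-35) + (6)·(-68) + (-31)·(-98) + (21)·(187) = 0
  c_2 = (10)·(68) + (-2)·(-35) + (5)·(-68) + (6)·(-98) + (1)·(187) = 9
  c_3 = (-310)·(68) + (-13)·(-35) + (14)·(-68) + (-100)·(-98) + (63)·(187) = 4
  c_4 = (-82)·(68) + (-5)·(-35) + (6)·(-68) + (-25)·(-98) + (18)·(187) = 7
  c_5 = (-70)·(68) + (2)·(-35) + (-6)·(-68) + (-28)·(-98) + (9)·(187) = 5
Base-11 expansion of each c_i:
  c_1 = 0
  c_2 = 9 = 9·11^0
  c_3 = 4 = 4·11^0
  c_4 = 7 = 7·11^0
  c_5 = 5 = 5·11^0
p-restricted factor λ_0 = (0, 9, 4, 7, 5)

((0, 9, 4, 7, 5),)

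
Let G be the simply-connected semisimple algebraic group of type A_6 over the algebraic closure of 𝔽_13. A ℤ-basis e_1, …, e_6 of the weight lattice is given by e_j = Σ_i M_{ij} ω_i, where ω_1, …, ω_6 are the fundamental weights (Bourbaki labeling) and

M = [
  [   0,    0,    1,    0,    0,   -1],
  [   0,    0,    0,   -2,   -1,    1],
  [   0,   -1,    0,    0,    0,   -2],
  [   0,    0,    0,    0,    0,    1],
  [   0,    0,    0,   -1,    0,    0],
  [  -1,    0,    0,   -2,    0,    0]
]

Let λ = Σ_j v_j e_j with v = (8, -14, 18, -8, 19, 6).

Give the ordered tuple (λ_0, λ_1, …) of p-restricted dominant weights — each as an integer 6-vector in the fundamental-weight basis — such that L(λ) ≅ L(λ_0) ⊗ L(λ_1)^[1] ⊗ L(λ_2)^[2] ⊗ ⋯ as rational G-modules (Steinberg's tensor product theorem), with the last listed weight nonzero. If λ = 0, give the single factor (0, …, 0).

((12, 3, 2, 6, 8, 8),)

ω-coordinates c = M·v, v = (8, -14, 18, -8, 19, 6):
  c_1 = 0*8 + 0*-14 + 1*18 + 0*-8 + 0*19 + -1*6 = 12
  c_2 = 0*8 + 0*-14 + 0*18 + -2*-8 + -1*19 + 1*6 = 3
  c_3 = 0*8 + -1*-14 + 0*18 + 0*-8 + 0*19 + -2*6 = 2
  c_4 = 0*8 + 0*-14 + 0*18 + 0*-8 + 0*19 + 1*6 = 6
  c_5 = 0*8 + 0*-14 + 0*18 + -1*-8 + 0*19 + 0*6 = 8
  c_6 = -1*8 + 0*-14 + 0*18 + -2*-8 + 0*19 + 0*6 = 8
Expand coordinatewise in base 13:
  c_1 = 12 = 12·13^0
  c_2 = 3 = 3·13^0
  c_3 = 2 = 2·13^0
  c_4 = 6 = 6·13^0
  c_5 = 8 = 8·13^0
  c_6 = 8 = 8·13^0
Factor λ_0 = (12, 3, 2, 6, 8, 8)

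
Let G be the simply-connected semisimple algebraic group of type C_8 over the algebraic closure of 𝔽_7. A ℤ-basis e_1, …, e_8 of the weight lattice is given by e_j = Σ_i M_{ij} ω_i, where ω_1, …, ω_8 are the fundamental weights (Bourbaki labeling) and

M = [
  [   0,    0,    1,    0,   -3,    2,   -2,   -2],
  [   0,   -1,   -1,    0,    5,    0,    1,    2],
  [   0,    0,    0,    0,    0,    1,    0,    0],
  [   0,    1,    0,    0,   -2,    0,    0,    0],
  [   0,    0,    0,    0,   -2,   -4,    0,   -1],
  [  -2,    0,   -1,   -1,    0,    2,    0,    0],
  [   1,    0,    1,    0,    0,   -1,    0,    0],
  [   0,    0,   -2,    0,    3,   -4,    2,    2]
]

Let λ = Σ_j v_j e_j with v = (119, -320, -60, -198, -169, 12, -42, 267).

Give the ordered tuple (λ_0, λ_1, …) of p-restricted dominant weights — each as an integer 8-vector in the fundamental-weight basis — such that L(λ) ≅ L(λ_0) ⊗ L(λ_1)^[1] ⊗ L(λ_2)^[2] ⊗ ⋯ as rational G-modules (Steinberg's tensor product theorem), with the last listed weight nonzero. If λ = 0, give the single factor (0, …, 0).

In the fundamental-weight basis, λ has coordinates c = M·v (v = (119, -320, -60, -198, -169, 12, -42, 267)):
  c_1 = 0*119 + 0*-320 + 1*-60 + 0*-198 + -3*-169 + 2*12 + -2*-42 + -2*267 = 21
  c_2 = 0*119 + -1*-320 + -1*-60 + 0*-198 + 5*-169 + 0*12 + 1*-42 + 2*267 = 27
  c_3 = 0*119 + 0*-320 + 0*-60 + 0*-198 + 0*-169 + 1*12 + 0*-42 + 0*267 = 12
  c_4 = 0*119 + 1*-320 + 0*-60 + 0*-198 + -2*-169 + 0*12 + 0*-42 + 0*267 = 18
  c_5 = 0*119 + 0*-320 + 0*-60 + 0*-198 + -2*-169 + -4*12 + 0*-42 + -1*267 = 23
  c_6 = -2*119 + 0*-320 + -1*-60 + -1*-198 + 0*-169 + 2*12 + 0*-42 + 0*267 = 44
  c_7 = 1*119 + 0*-320 + 1*-60 + 0*-198 + 0*-169 + -1*12 + 0*-42 + 0*267 = 47
  c_8 = 0*119 + 0*-320 + -2*-60 + 0*-198 + 3*-169 + -4*12 + 2*-42 + 2*267 = 15
Expand coordinatewise in base 7:
  c_1 = 21 = 0·7^0 + 3·7^1
  c_2 = 27 = 6·7^0 + 3·7^1
  c_3 = 12 = 5·7^0 + 1·7^1
  c_4 = 18 = 4·7^0 + 2·7^1
  c_5 = 23 = 2·7^0 + 3·7^1
  c_6 = 44 = 2·7^0 + 6·7^1
  c_7 = 47 = 5·7^0 + 6·7^1
  c_8 = 15 = 1·7^0 + 2·7^1
λ_0 = (0, 6, 5, 4, 2, 2, 5, 1)
λ_1 = (3, 3, 1, 2, 3, 6, 6, 2)

((0, 6, 5, 4, 2, 2, 5, 1), (3, 3, 1, 2, 3, 6, 6, 2))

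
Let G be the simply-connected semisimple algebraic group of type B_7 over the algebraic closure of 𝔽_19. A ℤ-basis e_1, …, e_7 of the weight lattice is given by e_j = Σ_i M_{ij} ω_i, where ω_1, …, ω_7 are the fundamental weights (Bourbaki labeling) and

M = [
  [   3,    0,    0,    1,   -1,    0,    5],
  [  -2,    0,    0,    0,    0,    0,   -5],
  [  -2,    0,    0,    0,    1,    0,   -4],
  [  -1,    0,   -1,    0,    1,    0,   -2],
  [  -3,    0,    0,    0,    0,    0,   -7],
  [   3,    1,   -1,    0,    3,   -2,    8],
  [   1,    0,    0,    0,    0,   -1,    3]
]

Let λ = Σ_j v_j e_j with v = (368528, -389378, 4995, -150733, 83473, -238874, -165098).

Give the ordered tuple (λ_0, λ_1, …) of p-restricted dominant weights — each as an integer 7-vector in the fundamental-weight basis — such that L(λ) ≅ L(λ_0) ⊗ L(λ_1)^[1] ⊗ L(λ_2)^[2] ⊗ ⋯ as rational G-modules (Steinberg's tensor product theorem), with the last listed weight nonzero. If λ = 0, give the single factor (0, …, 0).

((3, 8, 7, 18, 18, 15, 8), (2, 18, 16, 3, 14, 9, 10), (13, 16, 18, 16, 5, 5, 6), (6, 12, 0, 5, 7, 17, 16))

In the fundamental-weight basis, λ has coordinates c = M·v (v = (368528, -389378, 4995, -150733, 83473, -238874, -165098)):
  c_1 = (3)·(368528) + (0)·(-389378) + (0)·(4995) + (1)·(-150733) + (-1)·(83473) + (0)·(-238874) + (5)·(-165098) = 45888
  c_2 = (-2)·(368528) + (0)·(-389378) + (0)·(4995) + (0)·(-150733) + (0)·(83473) + (0)·(-238874) + (-5)·(-165098) = 88434
  c_3 = (-2)·(368528) + (0)·(-389378) + (0)·(4995) + (0)·(-150733) + (1)·(83473) + (0)·(-238874) + (-4)·(-165098) = 6809
  c_4 = (-1)·(368528) + (0)·(-389378) + (-1)·(4995) + (0)·(-150733) + (1)·(83473) + (0)·(-238874) + (-2)·(-165098) = 40146
  c_5 = (-3)·(368528) + (0)·(-389378) + (0)·(4995) + (0)·(-150733) + (0)·(83473) + (0)·(-238874) + (-7)·(-165098) = 50102
  c_6 = (3)·(368528) + (1)·(-389378) + (-1)·(4995) + (0)·(-150733) + (3)·(83473) + (-2)·(-238874) + (8)·(-165098) = 118594
  c_7 = (1)·(368528) + (0)·(-389378) + (0)·(4995) + (0)·(-150733) + (0)·(83473) + (-1)·(-238874) + (3)·(-165098) = 112108
Writing each c_i in base p = 19:
  c_1 = 45888 = 3·19^0 + 2·19^1 + 13·19^2 + 6·19^3
  c_2 = 88434 = 8·19^0 + 18·19^1 + 16·19^2 + 12·19^3
  c_3 = 6809 = 7·19^0 + 16·19^1 + 18·19^2
  c_4 = 40146 = 18·19^0 + 3·19^1 + 16·19^2 + 5·19^3
  c_5 = 50102 = 18·19^0 + 14·19^1 + 5·19^2 + 7·19^3
  c_6 = 118594 = 15·19^0 + 9·19^1 + 5·19^2 + 17·19^3
  c_7 = 112108 = 8·19^0 + 10·19^1 + 6·19^2 + 16·19^3
Factor λ_0 = (3, 8, 7, 18, 18, 15, 8)
Factor λ_1 = (2, 18, 16, 3, 14, 9, 10)
Factor λ_2 = (13, 16, 18, 16, 5, 5, 6)
Factor λ_3 = (6, 12, 0, 5, 7, 17, 16)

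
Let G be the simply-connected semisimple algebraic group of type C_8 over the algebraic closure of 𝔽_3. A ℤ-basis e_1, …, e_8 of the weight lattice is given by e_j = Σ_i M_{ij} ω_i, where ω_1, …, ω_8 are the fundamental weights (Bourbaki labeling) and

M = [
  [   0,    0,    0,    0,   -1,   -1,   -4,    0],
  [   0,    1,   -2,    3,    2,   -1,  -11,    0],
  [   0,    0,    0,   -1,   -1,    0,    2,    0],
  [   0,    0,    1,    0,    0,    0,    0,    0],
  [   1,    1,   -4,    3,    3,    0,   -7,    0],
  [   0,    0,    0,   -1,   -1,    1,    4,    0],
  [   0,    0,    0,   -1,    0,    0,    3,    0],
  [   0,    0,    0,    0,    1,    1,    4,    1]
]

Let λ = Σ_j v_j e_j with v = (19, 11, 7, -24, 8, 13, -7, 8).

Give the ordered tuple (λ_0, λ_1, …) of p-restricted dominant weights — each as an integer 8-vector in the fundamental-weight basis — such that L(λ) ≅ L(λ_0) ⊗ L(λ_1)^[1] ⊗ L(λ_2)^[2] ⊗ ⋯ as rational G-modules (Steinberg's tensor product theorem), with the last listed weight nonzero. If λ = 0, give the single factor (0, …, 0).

((1, 2, 2, 1, 0, 1, 0, 1), (2, 1, 0, 2, 1, 0, 1, 0))

Change of basis e → ω: c = M·v where v = (19, 11, 7, -24, 8, 13, -7, 8):
  c_1 = (0)·(19) + (0)·(11) + (0)·(7) + (0)·(-24) + (-1)·(8) + (-1)·(13) + (-4)·(-7) + (0)·(8) = 7
  c_2 = (0)·(19) + (1)·(11) + (-2)·(7) + (3)·(-24) + (2)·(8) + (-1)·(13) + (-11)·(-7) + (0)·(8) = 5
  c_3 = (0)·(19) + (0)·(11) + (0)·(7) + (-1)·(-24) + (-1)·(8) + (0)·(13) + (2)·(-7) + (0)·(8) = 2
  c_4 = (0)·(19) + (0)·(11) + (1)·(7) + (0)·(-24) + (0)·(8) + (0)·(13) + (0)·(-7) + (0)·(8) = 7
  c_5 = (1)·(19) + (1)·(11) + (-4)·(7) + (3)·(-24) + (3)·(8) + (0)·(13) + (-7)·(-7) + (0)·(8) = 3
  c_6 = (0)·(19) + (0)·(11) + (0)·(7) + (-1)·(-24) + (-1)·(8) + (1)·(13) + (4)·(-7) + (0)·(8) = 1
  c_7 = (0)·(19) + (0)·(11) + (0)·(7) + (-1)·(-24) + (0)·(8) + (0)·(13) + (3)·(-7) + (0)·(8) = 3
  c_8 = (0)·(19) + (0)·(11) + (0)·(7) + (0)·(-24) + (1)·(8) + (1)·(13) + (4)·(-7) + (1)·(8) = 1
p = 3; digits c_i = Σ_j d_{ij}·3^j, 0 ≤ d_{ij} < 3:
  c_1 = 7 = 1·3^0 + 2·3^1
  c_2 = 5 = 2·3^0 + 1·3^1
  c_3 = 2 = 2·3^0
  c_4 = 7 = 1·3^0 + 2·3^1
  c_5 = 3 = 0·3^0 + 1·3^1
  c_6 = 1 = 1·3^0
  c_7 = 3 = 0·3^0 + 1·3^1
  c_8 = 1 = 1·3^0
λ_0 = (1, 2, 2, 1, 0, 1, 0, 1)
λ_1 = (2, 1, 0, 2, 1, 0, 1, 0)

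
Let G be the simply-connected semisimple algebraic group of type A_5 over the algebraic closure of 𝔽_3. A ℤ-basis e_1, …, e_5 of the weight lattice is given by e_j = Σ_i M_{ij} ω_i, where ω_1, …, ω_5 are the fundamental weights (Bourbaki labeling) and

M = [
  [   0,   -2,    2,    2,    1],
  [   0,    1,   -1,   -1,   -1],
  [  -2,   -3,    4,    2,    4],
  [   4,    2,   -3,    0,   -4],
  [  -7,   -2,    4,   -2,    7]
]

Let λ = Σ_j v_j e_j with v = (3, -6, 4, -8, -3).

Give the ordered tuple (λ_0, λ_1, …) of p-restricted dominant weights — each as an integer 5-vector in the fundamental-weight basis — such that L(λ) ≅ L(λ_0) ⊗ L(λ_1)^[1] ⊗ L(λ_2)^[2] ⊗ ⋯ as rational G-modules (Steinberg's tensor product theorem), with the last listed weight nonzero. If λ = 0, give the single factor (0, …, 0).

Change of basis e → ω: c = M·v where v = (3, -6, 4, -8, -3):
  c_1 = (0)·(3) + (-2)·(-6) + (2)·(4) + (2)·(-8) + (1)·(-3) = 1
  c_2 = (0)·(3) + (1)·(-6) + (-1)·(4) + (-1)·(-8) + (-1)·(-3) = 1
  c_3 = (-2)·(3) + (-3)·(-6) + (4)·(4) + (2)·(-8) + (4)·(-3) = 0
  c_4 = (4)·(3) + (2)·(-6) + (-3)·(4) + (0)·(-8) + (-4)·(-3) = 0
  c_5 = (-7)·(3) + (-2)·(-6) + (4)·(4) + (-2)·(-8) + (7)·(-3) = 2
Writing each c_i in base p = 3:
  c_1 = 1 = 1·3^0
  c_2 = 1 = 1·3^0
  c_3 = 0
  c_4 = 0
  c_5 = 2 = 2·3^0
Factor λ_0 = (1, 1, 0, 0, 2)

((1, 1, 0, 0, 2),)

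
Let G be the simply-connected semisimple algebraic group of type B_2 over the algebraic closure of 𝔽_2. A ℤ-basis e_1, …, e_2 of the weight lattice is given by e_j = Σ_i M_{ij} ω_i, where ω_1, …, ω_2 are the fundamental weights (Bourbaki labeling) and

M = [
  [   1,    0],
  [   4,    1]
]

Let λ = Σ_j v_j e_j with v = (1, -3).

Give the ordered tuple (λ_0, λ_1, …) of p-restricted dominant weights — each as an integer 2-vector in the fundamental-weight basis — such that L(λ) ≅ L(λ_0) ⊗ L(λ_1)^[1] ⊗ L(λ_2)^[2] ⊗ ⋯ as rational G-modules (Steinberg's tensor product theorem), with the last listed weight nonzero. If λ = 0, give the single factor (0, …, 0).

Compute c_i = Σ_j M_{ij} v_j with v = (1, -3):
  c_1 = (1)·(1) + (0)·(-3) = 1
  c_2 = (4)·(1) + (1)·(-3) = 1
Expand coordinatewise in base 2:
  c_1 = 1 = 1·2^0
  c_2 = 1 = 1·2^0
λ_0 = (1, 1)

((1, 1),)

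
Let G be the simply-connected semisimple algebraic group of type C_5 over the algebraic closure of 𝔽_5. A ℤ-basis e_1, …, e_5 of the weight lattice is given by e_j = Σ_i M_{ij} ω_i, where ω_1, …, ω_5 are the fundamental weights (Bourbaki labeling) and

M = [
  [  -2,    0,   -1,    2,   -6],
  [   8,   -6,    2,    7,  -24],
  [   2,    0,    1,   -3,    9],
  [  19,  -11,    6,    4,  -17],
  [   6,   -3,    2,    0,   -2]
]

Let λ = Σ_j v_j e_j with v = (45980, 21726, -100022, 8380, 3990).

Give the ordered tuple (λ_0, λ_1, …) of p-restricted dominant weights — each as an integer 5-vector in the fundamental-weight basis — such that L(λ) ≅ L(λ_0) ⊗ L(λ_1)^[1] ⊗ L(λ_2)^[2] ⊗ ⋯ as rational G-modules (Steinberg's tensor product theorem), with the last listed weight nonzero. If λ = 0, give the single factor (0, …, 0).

Converting to the ω-basis (c_i = row i of M dotted with v = (45980, 21726, -100022, 8380, 3990)):
  c_1 = (-2)·(45980) + 0·21726 + (-1)·(-100022) + 2·8380 + (-6)·(3990) = 882
  c_2 = 8·45980 + (-6)·(21726) + (2)·(-100022) + 7·8380 + (-24)·(3990) = 340
  c_3 = 2·45980 + 0·21726 + (1)·(-100022) + (-3)·(8380) + 9·3990 = 2708
  c_4 = 19·45980 + (-11)·(21726) + (6)·(-100022) + 4·8380 + (-17)·(3990) = 192
  c_5 = 6·45980 + (-3)·(21726) + (2)·(-100022) + 0·8380 + (-2)·(3990) = 2678
Base-5 expansion of each c_i:
  c_1 = 882 = 2·5^0 + 1·5^1 + 0·5^2 + 2·5^3 + 1·5^4
  c_2 = 340 = 0·5^0 + 3·5^1 + 3·5^2 + 2·5^3
  c_3 = 2708 = 3·5^0 + 1·5^1 + 3·5^2 + 1·5^3 + 4·5^4
  c_4 = 192 = 2·5^0 + 3·5^1 + 2·5^2 + 1·5^3
  c_5 = 2678 = 3·5^0 + 0·5^1 + 2·5^2 + 1·5^3 + 4·5^4
Factor λ_0 = (2, 0, 3, 2, 3)
Factor λ_1 = (1, 3, 1, 3, 0)
Factor λ_2 = (0, 3, 3, 2, 2)
Factor λ_3 = (2, 2, 1, 1, 1)
Factor λ_4 = (1, 0, 4, 0, 4)

((2, 0, 3, 2, 3), (1, 3, 1, 3, 0), (0, 3, 3, 2, 2), (2, 2, 1, 1, 1), (1, 0, 4, 0, 4))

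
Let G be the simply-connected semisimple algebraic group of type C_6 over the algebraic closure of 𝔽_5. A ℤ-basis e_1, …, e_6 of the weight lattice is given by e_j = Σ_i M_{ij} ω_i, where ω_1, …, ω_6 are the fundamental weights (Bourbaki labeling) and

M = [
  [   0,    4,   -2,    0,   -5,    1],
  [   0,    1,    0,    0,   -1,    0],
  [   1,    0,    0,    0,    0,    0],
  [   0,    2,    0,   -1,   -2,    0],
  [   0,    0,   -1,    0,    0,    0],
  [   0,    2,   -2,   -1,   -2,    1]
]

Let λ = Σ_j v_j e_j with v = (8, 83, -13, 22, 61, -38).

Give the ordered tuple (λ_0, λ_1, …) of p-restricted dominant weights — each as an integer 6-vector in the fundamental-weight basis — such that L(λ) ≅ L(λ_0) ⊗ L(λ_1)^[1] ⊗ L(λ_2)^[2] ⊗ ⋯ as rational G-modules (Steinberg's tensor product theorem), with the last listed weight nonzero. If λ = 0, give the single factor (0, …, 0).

Compute c_i = Σ_j M_{ij} v_j with v = (8, 83, -13, 22, 61, -38):
  c_1 = 0*8 + 4*83 + -2*-13 + 0*22 + -5*61 + 1*-38 = 15
  c_2 = 0*8 + 1*83 + 0*-13 + 0*22 + -1*61 + 0*-38 = 22
  c_3 = 1*8 + 0*83 + 0*-13 + 0*22 + 0*61 + 0*-38 = 8
  c_4 = 0*8 + 2*83 + 0*-13 + -1*22 + -2*61 + 0*-38 = 22
  c_5 = 0*8 + 0*83 + -1*-13 + 0*22 + 0*61 + 0*-38 = 13
  c_6 = 0*8 + 2*83 + -2*-13 + -1*22 + -2*61 + 1*-38 = 10
Base-5 expansion of each c_i:
  c_1 = 15 = 0·5^0 + 3·5^1
  c_2 = 22 = 2·5^0 + 4·5^1
  c_3 = 8 = 3·5^0 + 1·5^1
  c_4 = 22 = 2·5^0 + 4·5^1
  c_5 = 13 = 3·5^0 + 2·5^1
  c_6 = 10 = 0·5^0 + 2·5^1
Factor λ_0 = (0, 2, 3, 2, 3, 0)
Factor λ_1 = (3, 4, 1, 4, 2, 2)

((0, 2, 3, 2, 3, 0), (3, 4, 1, 4, 2, 2))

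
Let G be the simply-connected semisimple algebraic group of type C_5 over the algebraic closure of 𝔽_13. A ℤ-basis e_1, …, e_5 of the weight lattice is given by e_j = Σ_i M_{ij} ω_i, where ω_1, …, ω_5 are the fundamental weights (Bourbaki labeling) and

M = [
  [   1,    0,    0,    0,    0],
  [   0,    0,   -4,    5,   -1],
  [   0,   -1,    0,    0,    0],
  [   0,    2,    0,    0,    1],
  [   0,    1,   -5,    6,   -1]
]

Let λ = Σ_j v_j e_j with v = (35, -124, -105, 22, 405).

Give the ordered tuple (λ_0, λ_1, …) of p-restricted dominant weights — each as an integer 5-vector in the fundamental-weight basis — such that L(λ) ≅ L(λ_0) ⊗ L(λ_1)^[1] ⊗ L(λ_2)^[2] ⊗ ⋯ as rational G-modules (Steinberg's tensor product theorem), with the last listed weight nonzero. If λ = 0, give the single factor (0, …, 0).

((9, 8, 7, 1, 11), (2, 9, 9, 12, 9))

In the fundamental-weight basis, λ has coordinates c = M·v (v = (35, -124, -105, 22, 405)):
  c_1 = 1·35 + (0)·(-124) + (0)·(-105) + 0·22 + 0·405 = 35
  c_2 = 0·35 + (0)·(-124) + (-4)·(-105) + 5·22 + (-1)·(405) = 125
  c_3 = 0·35 + (-1)·(-124) + (0)·(-105) + 0·22 + 0·405 = 124
  c_4 = 0·35 + (2)·(-124) + (0)·(-105) + 0·22 + 1·405 = 157
  c_5 = 0·35 + (1)·(-124) + (-5)·(-105) + 6·22 + (-1)·(405) = 128
p = 13; digits c_i = Σ_j d_{ij}·13^j, 0 ≤ d_{ij} < 13:
  c_1 = 35 = 9·13^0 + 2·13^1
  c_2 = 125 = 8·13^0 + 9·13^1
  c_3 = 124 = 7·13^0 + 9·13^1
  c_4 = 157 = 1·13^0 + 12·13^1
  c_5 = 128 = 11·13^0 + 9·13^1
p-restricted factor λ_0 = (9, 8, 7, 1, 11)
p-restricted factor λ_1 = (2, 9, 9, 12, 9)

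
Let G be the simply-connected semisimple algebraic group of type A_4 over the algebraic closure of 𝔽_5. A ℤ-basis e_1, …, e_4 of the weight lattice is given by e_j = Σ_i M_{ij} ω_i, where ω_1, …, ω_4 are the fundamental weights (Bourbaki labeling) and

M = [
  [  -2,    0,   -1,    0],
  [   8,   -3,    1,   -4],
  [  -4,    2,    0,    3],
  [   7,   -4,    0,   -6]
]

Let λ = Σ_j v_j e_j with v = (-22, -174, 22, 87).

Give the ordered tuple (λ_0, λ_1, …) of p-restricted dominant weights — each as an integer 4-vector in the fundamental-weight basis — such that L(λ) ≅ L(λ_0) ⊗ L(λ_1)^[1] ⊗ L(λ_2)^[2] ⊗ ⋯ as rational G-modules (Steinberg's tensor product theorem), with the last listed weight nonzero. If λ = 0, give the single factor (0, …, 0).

Converting to the ω-basis (c_i = row i of M dotted with v = (-22, -174, 22, 87)):
  c_1 = (-2)·(-22) + (0)·(-174) + (-1)·(22) + (0)·(87) = 22
  c_2 = (8)·(-22) + (-3)·(-174) + (1)·(22) + (-4)·(87) = 20
  c_3 = (-4)·(-22) + (2)·(-174) + (0)·(22) + (3)·(87) = 1
  c_4 = (7)·(-22) + (-4)·(-174) + (0)·(22) + (-6)·(87) = 20
p = 5; digits c_i = Σ_j d_{ij}·5^j, 0 ≤ d_{ij} < 5:
  c_1 = 22 = 2·5^0 + 4·5^1
  c_2 = 20 = 0·5^0 + 4·5^1
  c_3 = 1 = 1·5^0
  c_4 = 20 = 0·5^0 + 4·5^1
λ_0 = (2, 0, 1, 0)
λ_1 = (4, 4, 0, 4)

((2, 0, 1, 0), (4, 4, 0, 4))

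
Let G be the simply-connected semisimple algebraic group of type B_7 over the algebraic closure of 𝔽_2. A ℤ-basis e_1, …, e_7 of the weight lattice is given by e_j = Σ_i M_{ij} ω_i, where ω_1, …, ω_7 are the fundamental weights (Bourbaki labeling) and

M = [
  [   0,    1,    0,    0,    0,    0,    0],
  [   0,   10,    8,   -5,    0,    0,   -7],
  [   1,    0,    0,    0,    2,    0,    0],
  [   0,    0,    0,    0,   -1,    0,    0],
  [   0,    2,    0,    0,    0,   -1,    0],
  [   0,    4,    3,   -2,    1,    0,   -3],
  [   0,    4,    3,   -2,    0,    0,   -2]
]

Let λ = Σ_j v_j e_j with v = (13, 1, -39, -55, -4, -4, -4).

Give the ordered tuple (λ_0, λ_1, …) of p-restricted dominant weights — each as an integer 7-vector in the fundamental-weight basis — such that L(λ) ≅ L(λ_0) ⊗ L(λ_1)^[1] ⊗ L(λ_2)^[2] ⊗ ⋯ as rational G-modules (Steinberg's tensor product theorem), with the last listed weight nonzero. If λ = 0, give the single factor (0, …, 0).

((1, 1, 1, 0, 0, 1, 1), (0, 0, 0, 0, 1, 0, 0), (0, 0, 1, 1, 1, 1, 1))

Converting to the ω-basis (c_i = row i of M dotted with v = (13, 1, -39, -55, -4, -4, -4)):
  c_1 = (0)·(13) + (1)·(1) + (0)·(-39) + (0)·(-55) + (0)·(-4) + (0)·(-4) + (0)·(-4) = 1
  c_2 = (0)·(13) + (10)·(1) + (8)·(-39) + (-5)·(-55) + (0)·(-4) + (0)·(-4) + (-7)·(-4) = 1
  c_3 = (1)·(13) + (0)·(1) + (0)·(-39) + (0)·(-55) + (2)·(-4) + (0)·(-4) + (0)·(-4) = 5
  c_4 = (0)·(13) + (0)·(1) + (0)·(-39) + (0)·(-55) + (-1)·(-4) + (0)·(-4) + (0)·(-4) = 4
  c_5 = (0)·(13) + (2)·(1) + (0)·(-39) + (0)·(-55) + (0)·(-4) + (-1)·(-4) + (0)·(-4) = 6
  c_6 = (0)·(13) + (4)·(1) + (3)·(-39) + (-2)·(-55) + (1)·(-4) + (0)·(-4) + (-3)·(-4) = 5
  c_7 = (0)·(13) + (4)·(1) + (3)·(-39) + (-2)·(-55) + (0)·(-4) + (0)·(-4) + (-2)·(-4) = 5
Base-2 expansion of each c_i:
  c_1 = 1 = 1·2^0
  c_2 = 1 = 1·2^0
  c_3 = 5 = 1·2^0 + 0·2^1 + 1·2^2
  c_4 = 4 = 0·2^0 + 0·2^1 + 1·2^2
  c_5 = 6 = 0·2^0 + 1·2^1 + 1·2^2
  c_6 = 5 = 1·2^0 + 0·2^1 + 1·2^2
  c_7 = 5 = 1·2^0 + 0·2^1 + 1·2^2
p-restricted factor λ_0 = (1, 1, 1, 0, 0, 1, 1)
p-restricted factor λ_1 = (0, 0, 0, 0, 1, 0, 0)
p-restricted factor λ_2 = (0, 0, 1, 1, 1, 1, 1)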